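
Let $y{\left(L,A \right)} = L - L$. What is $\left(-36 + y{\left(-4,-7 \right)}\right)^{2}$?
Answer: $1296$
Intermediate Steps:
$y{\left(L,A \right)} = 0$
$\left(-36 + y{\left(-4,-7 \right)}\right)^{2} = \left(-36 + 0\right)^{2} = \left(-36\right)^{2} = 1296$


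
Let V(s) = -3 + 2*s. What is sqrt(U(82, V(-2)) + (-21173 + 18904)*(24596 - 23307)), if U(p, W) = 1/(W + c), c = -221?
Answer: I*sqrt(38009934093)/114 ≈ 1710.2*I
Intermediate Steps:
U(p, W) = 1/(-221 + W) (U(p, W) = 1/(W - 221) = 1/(-221 + W))
sqrt(U(82, V(-2)) + (-21173 + 18904)*(24596 - 23307)) = sqrt(1/(-221 + (-3 + 2*(-2))) + (-21173 + 18904)*(24596 - 23307)) = sqrt(1/(-221 + (-3 - 4)) - 2269*1289) = sqrt(1/(-221 - 7) - 2924741) = sqrt(1/(-228) - 2924741) = sqrt(-1/228 - 2924741) = sqrt(-666840949/228) = I*sqrt(38009934093)/114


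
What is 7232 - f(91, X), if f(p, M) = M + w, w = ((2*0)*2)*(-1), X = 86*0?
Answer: 7232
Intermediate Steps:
X = 0
w = 0 (w = (0*2)*(-1) = 0*(-1) = 0)
f(p, M) = M (f(p, M) = M + 0 = M)
7232 - f(91, X) = 7232 - 1*0 = 7232 + 0 = 7232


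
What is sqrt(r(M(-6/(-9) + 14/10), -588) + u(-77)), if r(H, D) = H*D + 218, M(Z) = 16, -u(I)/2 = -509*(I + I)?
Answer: I*sqrt(165962) ≈ 407.38*I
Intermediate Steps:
u(I) = 2036*I (u(I) = -(-1018)*(I + I) = -(-1018)*2*I = -(-2036)*I = 2036*I)
r(H, D) = 218 + D*H (r(H, D) = D*H + 218 = 218 + D*H)
sqrt(r(M(-6/(-9) + 14/10), -588) + u(-77)) = sqrt((218 - 588*16) + 2036*(-77)) = sqrt((218 - 9408) - 156772) = sqrt(-9190 - 156772) = sqrt(-165962) = I*sqrt(165962)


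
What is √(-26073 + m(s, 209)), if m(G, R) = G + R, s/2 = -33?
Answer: I*√25930 ≈ 161.03*I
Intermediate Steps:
s = -66 (s = 2*(-33) = -66)
√(-26073 + m(s, 209)) = √(-26073 + (-66 + 209)) = √(-26073 + 143) = √(-25930) = I*√25930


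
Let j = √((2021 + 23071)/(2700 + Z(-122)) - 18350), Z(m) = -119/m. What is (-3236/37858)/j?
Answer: 809*I*√1991485123003094/57199769805877 ≈ 0.00063116*I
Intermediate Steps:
j = I*√1991485123003094/329519 (j = √((2021 + 23071)/(2700 - 119/(-122)) - 18350) = √(25092/(2700 - 119*(-1/122)) - 18350) = √(25092/(2700 + 119/122) - 18350) = √(25092/(329519/122) - 18350) = √(25092*(122/329519) - 18350) = √(3061224/329519 - 18350) = √(-6043612426/329519) = I*√1991485123003094/329519 ≈ 135.43*I)
(-3236/37858)/j = (-3236/37858)/((I*√1991485123003094/329519)) = (-3236*1/37858)*(-I*√1991485123003094/6043612426) = -(-809)*I*√1991485123003094/57199769805877 = 809*I*√1991485123003094/57199769805877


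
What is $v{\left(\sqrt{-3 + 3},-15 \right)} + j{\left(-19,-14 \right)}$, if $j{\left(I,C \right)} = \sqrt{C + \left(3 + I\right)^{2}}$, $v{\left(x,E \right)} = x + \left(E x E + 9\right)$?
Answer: $9 + 11 \sqrt{2} \approx 24.556$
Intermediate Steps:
$v{\left(x,E \right)} = 9 + x + x E^{2}$ ($v{\left(x,E \right)} = x + \left(x E^{2} + 9\right) = x + \left(9 + x E^{2}\right) = 9 + x + x E^{2}$)
$v{\left(\sqrt{-3 + 3},-15 \right)} + j{\left(-19,-14 \right)} = \left(9 + \sqrt{-3 + 3} + \sqrt{-3 + 3} \left(-15\right)^{2}\right) + \sqrt{-14 + \left(3 - 19\right)^{2}} = \left(9 + \sqrt{0} + \sqrt{0} \cdot 225\right) + \sqrt{-14 + \left(-16\right)^{2}} = \left(9 + 0 + 0 \cdot 225\right) + \sqrt{-14 + 256} = \left(9 + 0 + 0\right) + \sqrt{242} = 9 + 11 \sqrt{2}$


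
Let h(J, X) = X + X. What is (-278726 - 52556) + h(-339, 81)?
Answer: -331120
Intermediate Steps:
h(J, X) = 2*X
(-278726 - 52556) + h(-339, 81) = (-278726 - 52556) + 2*81 = -331282 + 162 = -331120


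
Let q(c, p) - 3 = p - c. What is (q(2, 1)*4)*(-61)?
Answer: -488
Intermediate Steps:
q(c, p) = 3 + p - c (q(c, p) = 3 + (p - c) = 3 + p - c)
(q(2, 1)*4)*(-61) = ((3 + 1 - 1*2)*4)*(-61) = ((3 + 1 - 2)*4)*(-61) = (2*4)*(-61) = 8*(-61) = -488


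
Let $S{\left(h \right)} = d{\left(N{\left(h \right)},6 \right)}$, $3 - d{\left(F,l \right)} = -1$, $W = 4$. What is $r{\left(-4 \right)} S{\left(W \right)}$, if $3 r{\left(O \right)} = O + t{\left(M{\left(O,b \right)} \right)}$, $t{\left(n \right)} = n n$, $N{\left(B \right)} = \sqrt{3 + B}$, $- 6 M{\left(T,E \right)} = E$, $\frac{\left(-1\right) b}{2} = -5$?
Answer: $- \frac{44}{27} \approx -1.6296$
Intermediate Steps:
$b = 10$ ($b = \left(-2\right) \left(-5\right) = 10$)
$M{\left(T,E \right)} = - \frac{E}{6}$
$d{\left(F,l \right)} = 4$ ($d{\left(F,l \right)} = 3 - -1 = 3 + 1 = 4$)
$S{\left(h \right)} = 4$
$t{\left(n \right)} = n^{2}$
$r{\left(O \right)} = \frac{25}{27} + \frac{O}{3}$ ($r{\left(O \right)} = \frac{O + \left(\left(- \frac{1}{6}\right) 10\right)^{2}}{3} = \frac{O + \left(- \frac{5}{3}\right)^{2}}{3} = \frac{O + \frac{25}{9}}{3} = \frac{\frac{25}{9} + O}{3} = \frac{25}{27} + \frac{O}{3}$)
$r{\left(-4 \right)} S{\left(W \right)} = \left(\frac{25}{27} + \frac{1}{3} \left(-4\right)\right) 4 = \left(\frac{25}{27} - \frac{4}{3}\right) 4 = \left(- \frac{11}{27}\right) 4 = - \frac{44}{27}$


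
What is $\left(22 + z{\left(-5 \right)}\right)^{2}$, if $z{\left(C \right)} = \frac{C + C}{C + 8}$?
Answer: $\frac{3136}{9} \approx 348.44$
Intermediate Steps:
$z{\left(C \right)} = \frac{2 C}{8 + C}$
$\left(22 + z{\left(-5 \right)}\right)^{2} = \left(22 + 2 \left(-5\right) \frac{1}{8 - 5}\right)^{2} = \left(22 + 2 \left(-5\right) \frac{1}{3}\right)^{2} = \left(22 - \frac{10}{3}\right)^{2} = \left(\frac{56}{3}\right)^{2} = \frac{3136}{9}$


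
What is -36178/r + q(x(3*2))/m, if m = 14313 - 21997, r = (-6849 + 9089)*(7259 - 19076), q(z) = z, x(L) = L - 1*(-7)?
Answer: -8264911/25424511840 ≈ -0.00032508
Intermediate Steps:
x(L) = 7 + L (x(L) = L + 7 = 7 + L)
r = -26470080 (r = 2240*(-11817) = -26470080)
m = -7684
-36178/r + q(x(3*2))/m = -36178/(-26470080) + (7 + 3*2)/(-7684) = -36178*(-1/26470080) + (7 + 6)*(-1/7684) = 18089/13235040 + 13*(-1/7684) = 18089/13235040 - 13/7684 = -8264911/25424511840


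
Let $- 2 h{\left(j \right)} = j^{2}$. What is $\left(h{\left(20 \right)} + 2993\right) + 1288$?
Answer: $4081$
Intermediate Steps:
$h{\left(j \right)} = - \frac{j^{2}}{2}$
$\left(h{\left(20 \right)} + 2993\right) + 1288 = \left(- \frac{20^{2}}{2} + 2993\right) + 1288 = \left(\left(- \frac{1}{2}\right) 400 + 2993\right) + 1288 = \left(-200 + 2993\right) + 1288 = 2793 + 1288 = 4081$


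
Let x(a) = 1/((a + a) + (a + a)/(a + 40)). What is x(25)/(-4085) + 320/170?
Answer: 86274979/45833700 ≈ 1.8823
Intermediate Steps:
x(a) = 1/(2*a + 2*a/(40 + a)) (x(a) = 1/(2*a + (2*a)/(40 + a)) = 1/(2*a + 2*a/(40 + a)))
x(25)/(-4085) + 320/170 = ((1/2)*(40 + 25)/(25*(41 + 25)))/(-4085) + 320/170 = ((1/2)*(1/25)*65/66)*(-1/4085) + 320*(1/170) = ((1/2)*(1/25)*(1/66)*65)*(-1/4085) + 32/17 = (13/660)*(-1/4085) + 32/17 = -13/2696100 + 32/17 = 86274979/45833700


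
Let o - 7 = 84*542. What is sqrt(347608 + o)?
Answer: sqrt(393143) ≈ 627.01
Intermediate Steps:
o = 45535 (o = 7 + 84*542 = 7 + 45528 = 45535)
sqrt(347608 + o) = sqrt(347608 + 45535) = sqrt(393143)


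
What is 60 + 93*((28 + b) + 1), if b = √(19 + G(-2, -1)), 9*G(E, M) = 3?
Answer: 2757 + 31*√174 ≈ 3165.9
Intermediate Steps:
G(E, M) = ⅓ (G(E, M) = (⅑)*3 = ⅓)
b = √174/3 (b = √(19 + ⅓) = √(58/3) = √174/3 ≈ 4.3970)
60 + 93*((28 + b) + 1) = 60 + 93*((28 + √174/3) + 1) = 60 + 93*(29 + √174/3) = 60 + (2697 + 31*√174) = 2757 + 31*√174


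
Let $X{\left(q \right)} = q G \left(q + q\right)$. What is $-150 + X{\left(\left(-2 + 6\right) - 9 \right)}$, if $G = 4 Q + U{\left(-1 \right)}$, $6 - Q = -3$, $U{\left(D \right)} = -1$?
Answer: $1600$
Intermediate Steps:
$Q = 9$ ($Q = 6 - -3 = 6 + 3 = 9$)
$G = 35$ ($G = 4 \cdot 9 - 1 = 36 - 1 = 35$)
$X{\left(q \right)} = 70 q^{2}$ ($X{\left(q \right)} = q 35 \left(q + q\right) = 35 q 2 q = 70 q^{2}$)
$-150 + X{\left(\left(-2 + 6\right) - 9 \right)} = -150 + 70 \left(\left(-2 + 6\right) - 9\right)^{2} = -150 + 70 \left(4 - 9\right)^{2} = -150 + 70 \left(-5\right)^{2} = -150 + 70 \cdot 25 = -150 + 1750 = 1600$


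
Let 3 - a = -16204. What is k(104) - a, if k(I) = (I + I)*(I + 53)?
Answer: 16449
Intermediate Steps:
a = 16207 (a = 3 - 1*(-16204) = 3 + 16204 = 16207)
k(I) = 2*I*(53 + I) (k(I) = (2*I)*(53 + I) = 2*I*(53 + I))
k(104) - a = 2*104*(53 + 104) - 1*16207 = 2*104*157 - 16207 = 32656 - 16207 = 16449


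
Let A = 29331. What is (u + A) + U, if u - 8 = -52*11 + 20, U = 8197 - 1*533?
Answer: 36451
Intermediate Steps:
U = 7664 (U = 8197 - 533 = 7664)
u = -544 (u = 8 + (-52*11 + 20) = 8 + (-572 + 20) = 8 - 552 = -544)
(u + A) + U = (-544 + 29331) + 7664 = 28787 + 7664 = 36451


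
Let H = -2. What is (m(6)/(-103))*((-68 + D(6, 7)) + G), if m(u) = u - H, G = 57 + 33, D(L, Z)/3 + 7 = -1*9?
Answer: 208/103 ≈ 2.0194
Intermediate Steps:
D(L, Z) = -48 (D(L, Z) = -21 + 3*(-1*9) = -21 + 3*(-9) = -21 - 27 = -48)
G = 90
m(u) = 2 + u (m(u) = u - 1*(-2) = u + 2 = 2 + u)
(m(6)/(-103))*((-68 + D(6, 7)) + G) = ((2 + 6)/(-103))*((-68 - 48) + 90) = (8*(-1/103))*(-116 + 90) = -8/103*(-26) = 208/103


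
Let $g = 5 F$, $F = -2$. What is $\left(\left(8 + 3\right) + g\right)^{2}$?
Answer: $1$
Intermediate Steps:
$g = -10$ ($g = 5 \left(-2\right) = -10$)
$\left(\left(8 + 3\right) + g\right)^{2} = \left(\left(8 + 3\right) - 10\right)^{2} = \left(11 - 10\right)^{2} = 1^{2} = 1$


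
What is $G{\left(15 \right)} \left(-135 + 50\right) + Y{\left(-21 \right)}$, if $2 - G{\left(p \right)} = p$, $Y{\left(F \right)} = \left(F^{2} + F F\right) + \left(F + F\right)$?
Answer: $1945$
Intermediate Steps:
$Y{\left(F \right)} = 2 F + 2 F^{2}$ ($Y{\left(F \right)} = \left(F^{2} + F^{2}\right) + 2 F = 2 F^{2} + 2 F = 2 F + 2 F^{2}$)
$G{\left(p \right)} = 2 - p$
$G{\left(15 \right)} \left(-135 + 50\right) + Y{\left(-21 \right)} = \left(2 - 15\right) \left(-135 + 50\right) + 2 \left(-21\right) \left(1 - 21\right) = \left(2 - 15\right) \left(-85\right) + 2 \left(-21\right) \left(-20\right) = \left(-13\right) \left(-85\right) + 840 = 1105 + 840 = 1945$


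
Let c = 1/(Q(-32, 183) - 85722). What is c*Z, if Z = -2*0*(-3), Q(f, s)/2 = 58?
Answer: 0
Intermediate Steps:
Q(f, s) = 116 (Q(f, s) = 2*58 = 116)
c = -1/85606 (c = 1/(116 - 85722) = 1/(-85606) = -1/85606 ≈ -1.1681e-5)
Z = 0 (Z = 0*(-3) = 0)
c*Z = -1/85606*0 = 0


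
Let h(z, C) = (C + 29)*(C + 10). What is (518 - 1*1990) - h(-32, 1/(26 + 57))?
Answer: -12141656/6889 ≈ -1762.5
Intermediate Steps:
h(z, C) = (10 + C)*(29 + C) (h(z, C) = (29 + C)*(10 + C) = (10 + C)*(29 + C))
(518 - 1*1990) - h(-32, 1/(26 + 57)) = (518 - 1*1990) - (290 + (1/(26 + 57))² + 39/(26 + 57)) = (518 - 1990) - (290 + (1/83)² + 39/83) = -1472 - (290 + (1/83)² + 39*(1/83)) = -1472 - (290 + 1/6889 + 39/83) = -1472 - 1*2001048/6889 = -1472 - 2001048/6889 = -12141656/6889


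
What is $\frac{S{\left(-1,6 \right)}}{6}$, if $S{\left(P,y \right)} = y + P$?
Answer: $\frac{5}{6} \approx 0.83333$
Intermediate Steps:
$S{\left(P,y \right)} = P + y$
$\frac{S{\left(-1,6 \right)}}{6} = \frac{-1 + 6}{6} = 5 \cdot \frac{1}{6} = \frac{5}{6}$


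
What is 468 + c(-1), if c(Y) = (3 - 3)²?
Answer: 468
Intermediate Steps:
c(Y) = 0 (c(Y) = 0² = 0)
468 + c(-1) = 468 + 0 = 468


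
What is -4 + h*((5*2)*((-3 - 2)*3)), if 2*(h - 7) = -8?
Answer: -454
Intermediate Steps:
h = 3 (h = 7 + (½)*(-8) = 7 - 4 = 3)
-4 + h*((5*2)*((-3 - 2)*3)) = -4 + 3*((5*2)*((-3 - 2)*3)) = -4 + 3*(10*(-5*3)) = -4 + 3*(10*(-15)) = -4 + 3*(-150) = -4 - 450 = -454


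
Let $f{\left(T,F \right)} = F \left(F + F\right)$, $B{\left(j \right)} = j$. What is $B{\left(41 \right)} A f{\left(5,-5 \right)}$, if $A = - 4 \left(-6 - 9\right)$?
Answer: $123000$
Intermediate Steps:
$A = 60$ ($A = \left(-4\right) \left(-15\right) = 60$)
$f{\left(T,F \right)} = 2 F^{2}$ ($f{\left(T,F \right)} = F 2 F = 2 F^{2}$)
$B{\left(41 \right)} A f{\left(5,-5 \right)} = 41 \cdot 60 \cdot 2 \left(-5\right)^{2} = 41 \cdot 60 \cdot 2 \cdot 25 = 41 \cdot 60 \cdot 50 = 41 \cdot 3000 = 123000$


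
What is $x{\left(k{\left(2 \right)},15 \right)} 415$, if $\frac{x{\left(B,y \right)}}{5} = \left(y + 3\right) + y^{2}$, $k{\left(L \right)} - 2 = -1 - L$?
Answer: $504225$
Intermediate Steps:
$k{\left(L \right)} = 1 - L$ ($k{\left(L \right)} = 2 - \left(1 + L\right) = 1 - L$)
$x{\left(B,y \right)} = 15 + 5 y + 5 y^{2}$ ($x{\left(B,y \right)} = 5 \left(\left(y + 3\right) + y^{2}\right) = 5 \left(\left(3 + y\right) + y^{2}\right) = 5 \left(3 + y + y^{2}\right) = 15 + 5 y + 5 y^{2}$)
$x{\left(k{\left(2 \right)},15 \right)} 415 = \left(15 + 5 \cdot 15 + 5 \cdot 15^{2}\right) 415 = \left(15 + 75 + 5 \cdot 225\right) 415 = \left(15 + 75 + 1125\right) 415 = 1215 \cdot 415 = 504225$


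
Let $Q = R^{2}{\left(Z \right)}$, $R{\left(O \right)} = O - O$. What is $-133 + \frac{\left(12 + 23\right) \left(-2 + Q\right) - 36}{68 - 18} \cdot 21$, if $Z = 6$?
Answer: $- \frac{4438}{25} \approx -177.52$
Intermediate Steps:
$R{\left(O \right)} = 0$
$Q = 0$ ($Q = 0^{2} = 0$)
$-133 + \frac{\left(12 + 23\right) \left(-2 + Q\right) - 36}{68 - 18} \cdot 21 = -133 + \frac{\left(12 + 23\right) \left(-2 + 0\right) - 36}{68 - 18} \cdot 21 = -133 + \frac{35 \left(-2\right) - 36}{50} \cdot 21 = -133 + \left(-70 - 36\right) \frac{1}{50} \cdot 21 = -133 + \left(-106\right) \frac{1}{50} \cdot 21 = -133 - \frac{1113}{25} = - \frac{4438}{25}$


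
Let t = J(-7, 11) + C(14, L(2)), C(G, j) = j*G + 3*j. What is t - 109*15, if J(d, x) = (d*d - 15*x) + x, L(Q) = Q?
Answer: -1706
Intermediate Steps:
J(d, x) = d² - 14*x (J(d, x) = (d² - 15*x) + x = d² - 14*x)
C(G, j) = 3*j + G*j (C(G, j) = G*j + 3*j = 3*j + G*j)
t = -71 (t = ((-7)² - 14*11) + 2*(3 + 14) = (49 - 154) + 2*17 = -105 + 34 = -71)
t - 109*15 = -71 - 109*15 = -71 - 1635 = -1706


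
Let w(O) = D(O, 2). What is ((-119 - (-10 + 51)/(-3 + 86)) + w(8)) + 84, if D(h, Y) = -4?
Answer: -3278/83 ≈ -39.494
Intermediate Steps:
w(O) = -4
((-119 - (-10 + 51)/(-3 + 86)) + w(8)) + 84 = ((-119 - (-10 + 51)/(-3 + 86)) - 4) + 84 = ((-119 - 41/83) - 4) + 84 = (-9918/83 - 4) + 84 = -10250/83 + 84 = -3278/83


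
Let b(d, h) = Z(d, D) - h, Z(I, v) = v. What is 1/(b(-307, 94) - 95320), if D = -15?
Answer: -1/95429 ≈ -1.0479e-5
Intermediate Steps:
b(d, h) = -15 - h
1/(b(-307, 94) - 95320) = 1/((-15 - 1*94) - 95320) = 1/((-15 - 94) - 95320) = 1/(-109 - 95320) = 1/(-95429) = -1/95429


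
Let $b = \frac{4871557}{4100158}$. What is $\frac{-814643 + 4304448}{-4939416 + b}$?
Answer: $- \frac{14308751889190}{20252381156171} \approx -0.70652$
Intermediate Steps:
$b = \frac{4871557}{4100158}$ ($b = 4871557 \cdot \frac{1}{4100158} = \frac{4871557}{4100158} \approx 1.1881$)
$\frac{-814643 + 4304448}{-4939416 + b} = \frac{-814643 + 4304448}{-4939416 + \frac{4871557}{4100158}} = \frac{3489805}{- \frac{20252381156171}{4100158}} = 3489805 \left(- \frac{4100158}{20252381156171}\right) = - \frac{14308751889190}{20252381156171}$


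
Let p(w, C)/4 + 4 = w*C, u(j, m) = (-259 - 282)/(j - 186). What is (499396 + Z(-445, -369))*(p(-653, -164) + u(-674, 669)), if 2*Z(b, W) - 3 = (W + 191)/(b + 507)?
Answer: 91984575388509/430 ≈ 2.1392e+11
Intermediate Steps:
Z(b, W) = 3/2 + (191 + W)/(2*(507 + b)) (Z(b, W) = 3/2 + ((W + 191)/(b + 507))/2 = 3/2 + ((191 + W)/(507 + b))/2 = 3/2 + (191 + W)/(2*(507 + b)))
u(j, m) = -541/(-186 + j)
p(w, C) = -16 + 4*C*w (p(w, C) = -16 + 4*(w*C) = -16 + 4*(C*w) = -16 + 4*C*w)
(499396 + Z(-445, -369))*(p(-653, -164) + u(-674, 669)) = (499396 + (1712 - 369 + 3*(-445))/(2*(507 - 445)))*((-16 + 4*(-164)*(-653)) - 541/(-186 - 674)) = (499396 + (1/2)*(1712 - 369 - 1335)/62)*((-16 + 428368) - 541/(-860)) = (499396 + (1/2)*(1/62)*8)*(428352 - 541*(-1/860)) = (499396 + 2/31)*(428352 + 541/860) = (15481278/31)*(368383261/860) = 91984575388509/430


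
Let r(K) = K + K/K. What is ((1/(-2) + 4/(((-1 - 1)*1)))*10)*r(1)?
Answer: -50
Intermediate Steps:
r(K) = 1 + K (r(K) = K + 1 = 1 + K)
((1/(-2) + 4/(((-1 - 1)*1)))*10)*r(1) = ((1/(-2) + 4/(((-1 - 1)*1)))*10)*(1 + 1) = ((1*(-1/2) + 4/((-2*1)))*10)*2 = ((-1/2 + 4/(-2))*10)*2 = ((-1/2 + 4*(-1/2))*10)*2 = ((-1/2 - 2)*10)*2 = -5/2*10*2 = -25*2 = -50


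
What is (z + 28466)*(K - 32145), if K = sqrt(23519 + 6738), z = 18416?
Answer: -1507021890 + 46882*sqrt(30257) ≈ -1.4989e+9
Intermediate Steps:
K = sqrt(30257) ≈ 173.95
(z + 28466)*(K - 32145) = (18416 + 28466)*(sqrt(30257) - 32145) = 46882*(-32145 + sqrt(30257)) = -1507021890 + 46882*sqrt(30257)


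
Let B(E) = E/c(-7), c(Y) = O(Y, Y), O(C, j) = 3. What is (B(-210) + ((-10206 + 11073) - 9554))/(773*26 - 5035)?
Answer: -2919/5021 ≈ -0.58136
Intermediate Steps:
c(Y) = 3
B(E) = E/3
(B(-210) + ((-10206 + 11073) - 9554))/(773*26 - 5035) = ((⅓)*(-210) + ((-10206 + 11073) - 9554))/(773*26 - 5035) = (-70 + (867 - 9554))/(20098 - 5035) = (-70 - 8687)/15063 = -8757*1/15063 = -2919/5021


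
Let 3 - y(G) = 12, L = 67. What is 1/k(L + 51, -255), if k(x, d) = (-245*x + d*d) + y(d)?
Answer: 1/36106 ≈ 2.7696e-5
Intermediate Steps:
y(G) = -9 (y(G) = 3 - 1*12 = 3 - 12 = -9)
k(x, d) = -9 + d² - 245*x (k(x, d) = (-245*x + d*d) - 9 = (-245*x + d²) - 9 = (d² - 245*x) - 9 = -9 + d² - 245*x)
1/k(L + 51, -255) = 1/(-9 + (-255)² - 245*(67 + 51)) = 1/(-9 + 65025 - 245*118) = 1/(-9 + 65025 - 28910) = 1/36106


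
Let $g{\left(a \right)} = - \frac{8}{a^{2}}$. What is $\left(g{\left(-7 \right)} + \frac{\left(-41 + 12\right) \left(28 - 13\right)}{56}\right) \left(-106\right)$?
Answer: $\frac{164777}{196} \approx 840.7$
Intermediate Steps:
$g{\left(a \right)} = - \frac{8}{a^{2}}$
$\left(g{\left(-7 \right)} + \frac{\left(-41 + 12\right) \left(28 - 13\right)}{56}\right) \left(-106\right) = \left(- \frac{8}{49} + \frac{\left(-41 + 12\right) \left(28 - 13\right)}{56}\right) \left(-106\right) = \left(\left(-8\right) \frac{1}{49} + \left(-29\right) 15 \cdot \frac{1}{56}\right) \left(-106\right) = \left(- \frac{8}{49} - \frac{435}{56}\right) \left(-106\right) = \left(- \frac{3109}{392}\right) \left(-106\right) = \frac{164777}{196}$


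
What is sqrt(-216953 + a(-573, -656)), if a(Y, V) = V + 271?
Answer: I*sqrt(217338) ≈ 466.2*I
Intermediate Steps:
a(Y, V) = 271 + V
sqrt(-216953 + a(-573, -656)) = sqrt(-216953 + (271 - 656)) = sqrt(-216953 - 385) = sqrt(-217338) = I*sqrt(217338)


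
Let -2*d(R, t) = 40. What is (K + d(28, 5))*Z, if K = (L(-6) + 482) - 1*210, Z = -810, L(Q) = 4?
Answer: -207360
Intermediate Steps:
d(R, t) = -20 (d(R, t) = -½*40 = -20)
K = 276 (K = (4 + 482) - 1*210 = 486 - 210 = 276)
(K + d(28, 5))*Z = (276 - 20)*(-810) = 256*(-810) = -207360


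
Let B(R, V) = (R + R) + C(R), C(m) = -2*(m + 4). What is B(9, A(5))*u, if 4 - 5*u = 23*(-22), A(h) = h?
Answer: -816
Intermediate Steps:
C(m) = -8 - 2*m (C(m) = -2*(4 + m) = -8 - 2*m)
B(R, V) = -8 (B(R, V) = (R + R) + (-8 - 2*R) = 2*R + (-8 - 2*R) = -8)
u = 102 (u = 4/5 - 23*(-22)/5 = 4/5 - 1/5*(-506) = 4/5 + 506/5 = 102)
B(9, A(5))*u = -8*102 = -816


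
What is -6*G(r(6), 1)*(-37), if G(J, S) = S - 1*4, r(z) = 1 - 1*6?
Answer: -666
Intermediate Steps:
r(z) = -5 (r(z) = 1 - 6 = -5)
G(J, S) = -4 + S (G(J, S) = S - 4 = -4 + S)
-6*G(r(6), 1)*(-37) = -6*(-4 + 1)*(-37) = -6*(-3)*(-37) = 18*(-37) = -666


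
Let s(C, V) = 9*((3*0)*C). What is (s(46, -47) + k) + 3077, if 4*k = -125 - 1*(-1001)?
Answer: 3296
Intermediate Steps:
s(C, V) = 0 (s(C, V) = 9*(0*C) = 9*0 = 0)
k = 219 (k = (-125 - 1*(-1001))/4 = (-125 + 1001)/4 = (¼)*876 = 219)
(s(46, -47) + k) + 3077 = (0 + 219) + 3077 = 219 + 3077 = 3296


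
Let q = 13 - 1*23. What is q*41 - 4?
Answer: -414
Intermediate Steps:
q = -10 (q = 13 - 23 = -10)
q*41 - 4 = -10*41 - 4 = -410 - 4 = -414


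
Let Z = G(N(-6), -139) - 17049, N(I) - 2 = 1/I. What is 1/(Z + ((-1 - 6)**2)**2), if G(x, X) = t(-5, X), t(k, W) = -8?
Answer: -1/14656 ≈ -6.8231e-5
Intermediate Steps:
N(I) = 2 + 1/I
G(x, X) = -8
Z = -17057 (Z = -8 - 17049 = -17057)
1/(Z + ((-1 - 6)**2)**2) = 1/(-17057 + ((-1 - 6)**2)**2) = 1/(-17057 + ((-7)**2)**2) = 1/(-17057 + 49**2) = 1/(-17057 + 2401) = 1/(-14656) = -1/14656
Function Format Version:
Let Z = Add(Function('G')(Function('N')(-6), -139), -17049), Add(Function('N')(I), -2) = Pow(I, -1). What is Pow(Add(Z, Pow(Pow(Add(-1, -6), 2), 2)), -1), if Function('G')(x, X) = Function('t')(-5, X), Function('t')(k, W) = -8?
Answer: Rational(-1, 14656) ≈ -6.8231e-5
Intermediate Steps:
Function('N')(I) = Add(2, Pow(I, -1))
Function('G')(x, X) = -8
Z = -17057 (Z = Add(-8, -17049) = -17057)
Pow(Add(Z, Pow(Pow(Add(-1, -6), 2), 2)), -1) = Pow(Add(-17057, Pow(Pow(Add(-1, -6), 2), 2)), -1) = Pow(Add(-17057, Pow(Pow(-7, 2), 2)), -1) = Pow(Add(-17057, Pow(49, 2)), -1) = Pow(Add(-17057, 2401), -1) = Pow(-14656, -1) = Rational(-1, 14656)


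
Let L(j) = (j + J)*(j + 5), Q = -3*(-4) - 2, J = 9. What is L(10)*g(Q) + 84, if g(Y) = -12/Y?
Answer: -258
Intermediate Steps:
Q = 10 (Q = 12 - 2 = 10)
L(j) = (5 + j)*(9 + j) (L(j) = (j + 9)*(j + 5) = (9 + j)*(5 + j) = (5 + j)*(9 + j))
L(10)*g(Q) + 84 = (45 + 10² + 14*10)*(-12/10) + 84 = (45 + 100 + 140)*(-12*⅒) + 84 = 285*(-6/5) + 84 = -342 + 84 = -258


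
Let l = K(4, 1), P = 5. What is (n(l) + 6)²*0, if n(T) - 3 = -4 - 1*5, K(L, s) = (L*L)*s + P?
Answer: 0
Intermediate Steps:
K(L, s) = 5 + s*L² (K(L, s) = (L*L)*s + 5 = L²*s + 5 = s*L² + 5 = 5 + s*L²)
l = 21 (l = 5 + 1*4² = 5 + 1*16 = 5 + 16 = 21)
n(T) = -6 (n(T) = 3 + (-4 - 1*5) = 3 + (-4 - 5) = 3 - 9 = -6)
(n(l) + 6)²*0 = (-6 + 6)²*0 = 0²*0 = 0*0 = 0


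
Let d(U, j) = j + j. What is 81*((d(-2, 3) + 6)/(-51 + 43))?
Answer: -243/2 ≈ -121.50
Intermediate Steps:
d(U, j) = 2*j
81*((d(-2, 3) + 6)/(-51 + 43)) = 81*((2*3 + 6)/(-51 + 43)) = 81*((6 + 6)/(-8)) = 81*(12*(-1/8)) = 81*(-3/2) = -243/2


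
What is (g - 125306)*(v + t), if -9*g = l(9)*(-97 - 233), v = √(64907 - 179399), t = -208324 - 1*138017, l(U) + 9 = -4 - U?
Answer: 43677987086 - 756676*I*√28623/3 ≈ 4.3678e+10 - 4.2672e+7*I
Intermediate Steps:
l(U) = -13 - U (l(U) = -9 + (-4 - U) = -13 - U)
t = -346341 (t = -208324 - 138017 = -346341)
v = 2*I*√28623 (v = √(-114492) = 2*I*√28623 ≈ 338.37*I)
g = -2420/3 (g = -(-13 - 1*9)*(-97 - 233)/9 = -(-13 - 9)*(-330)/9 = -(-22)*(-330)/9 = -⅑*7260 = -2420/3 ≈ -806.67)
(g - 125306)*(v + t) = (-2420/3 - 125306)*(2*I*√28623 - 346341) = -378338*(-346341 + 2*I*√28623)/3 = 43677987086 - 756676*I*√28623/3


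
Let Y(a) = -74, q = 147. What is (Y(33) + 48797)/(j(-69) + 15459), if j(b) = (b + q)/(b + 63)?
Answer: 48723/15446 ≈ 3.1544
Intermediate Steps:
j(b) = (147 + b)/(63 + b) (j(b) = (b + 147)/(b + 63) = (147 + b)/(63 + b))
(Y(33) + 48797)/(j(-69) + 15459) = (-74 + 48797)/((147 - 69)/(63 - 69) + 15459) = 48723/(78/(-6) + 15459) = 48723/(-⅙*78 + 15459) = 48723/(-13 + 15459) = 48723/15446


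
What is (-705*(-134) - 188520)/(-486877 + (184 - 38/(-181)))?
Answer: 3404610/17618279 ≈ 0.19324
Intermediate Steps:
(-705*(-134) - 188520)/(-486877 + (184 - 38/(-181))) = (94470 - 188520)/(-486877 + (184 - 38*(-1/181))) = -94050/(-486877 + (184 + 38/181)) = -94050/(-486877 + 33342/181) = -94050/(-88091395/181) = -94050*(-181/88091395) = 3404610/17618279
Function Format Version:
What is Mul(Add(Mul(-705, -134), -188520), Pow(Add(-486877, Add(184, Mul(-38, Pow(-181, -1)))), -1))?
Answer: Rational(3404610, 17618279) ≈ 0.19324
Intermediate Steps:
Mul(Add(Mul(-705, -134), -188520), Pow(Add(-486877, Add(184, Mul(-38, Pow(-181, -1)))), -1)) = Mul(Add(94470, -188520), Pow(Add(-486877, Add(184, Mul(-38, Rational(-1, 181)))), -1)) = Mul(-94050, Pow(Add(-486877, Add(184, Rational(38, 181))), -1)) = Mul(-94050, Pow(Add(-486877, Rational(33342, 181)), -1)) = Mul(-94050, Pow(Rational(-88091395, 181), -1)) = Mul(-94050, Rational(-181, 88091395)) = Rational(3404610, 17618279)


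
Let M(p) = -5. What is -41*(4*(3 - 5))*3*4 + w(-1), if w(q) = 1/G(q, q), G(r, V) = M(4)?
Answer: 19679/5 ≈ 3935.8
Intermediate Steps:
G(r, V) = -5
w(q) = -1/5 (w(q) = 1/(-5) = -1/5)
-41*(4*(3 - 5))*3*4 + w(-1) = -41*(4*(3 - 5))*3*4 - 1/5 = -41*(4*(-2))*3*4 - 1/5 = -41*(-8*3)*4 - 1/5 = -(-984)*4 - 1/5 = -41*(-96) - 1/5 = 3936 - 1/5 = 19679/5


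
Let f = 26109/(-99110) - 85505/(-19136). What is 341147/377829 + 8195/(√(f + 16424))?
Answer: 341147/377829 + 65560*√230827432570536522435/15578611688883 ≈ 64.840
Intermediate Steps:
f = 3987389363/948284480 (f = 26109*(-1/99110) - 85505*(-1/19136) = -26109/99110 + 85505/19136 = 3987389363/948284480 ≈ 4.2048)
341147/377829 + 8195/(√(f + 16424)) = 341147/377829 + 8195/(√(3987389363/948284480 + 16424)) = 341147*(1/377829) + 8195/(√(15578611688883/948284480)) = 341147/377829 + 8195/((√230827432570536522435/118535560)) = 341147/377829 + 8195*(8*√230827432570536522435/15578611688883) = 341147/377829 + 65560*√230827432570536522435/15578611688883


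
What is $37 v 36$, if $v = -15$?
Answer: $-19980$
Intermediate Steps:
$37 v 36 = 37 \left(-15\right) 36 = \left(-555\right) 36 = -19980$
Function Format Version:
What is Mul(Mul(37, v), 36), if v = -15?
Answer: -19980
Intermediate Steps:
Mul(Mul(37, v), 36) = Mul(Mul(37, -15), 36) = Mul(-555, 36) = -19980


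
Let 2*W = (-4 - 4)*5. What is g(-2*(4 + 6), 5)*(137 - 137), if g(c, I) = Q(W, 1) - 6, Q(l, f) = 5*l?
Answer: 0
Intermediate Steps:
W = -20 (W = ((-4 - 4)*5)/2 = (-8*5)/2 = (1/2)*(-40) = -20)
g(c, I) = -106 (g(c, I) = 5*(-20) - 6 = -100 - 6 = -106)
g(-2*(4 + 6), 5)*(137 - 137) = -106*(137 - 137) = -106*0 = 0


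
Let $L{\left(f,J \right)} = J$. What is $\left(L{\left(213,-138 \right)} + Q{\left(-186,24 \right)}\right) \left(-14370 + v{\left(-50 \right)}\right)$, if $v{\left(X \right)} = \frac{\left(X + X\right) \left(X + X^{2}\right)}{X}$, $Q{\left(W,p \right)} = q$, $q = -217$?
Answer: $3361850$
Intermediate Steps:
$Q{\left(W,p \right)} = -217$
$v{\left(X \right)} = 2 X + 2 X^{2}$ ($v{\left(X \right)} = \frac{2 X \left(X + X^{2}\right)}{X} = 2 X + 2 X^{2}$)
$\left(L{\left(213,-138 \right)} + Q{\left(-186,24 \right)}\right) \left(-14370 + v{\left(-50 \right)}\right) = \left(-138 - 217\right) \left(-14370 + 2 \left(-50\right) \left(1 - 50\right)\right) = - 355 \left(-14370 + 2 \left(-50\right) \left(-49\right)\right) = - 355 \left(-14370 + 4900\right) = \left(-355\right) \left(-9470\right) = 3361850$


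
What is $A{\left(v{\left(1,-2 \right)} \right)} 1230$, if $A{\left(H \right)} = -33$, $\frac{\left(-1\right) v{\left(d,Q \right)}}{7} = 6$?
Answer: $-40590$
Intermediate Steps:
$v{\left(d,Q \right)} = -42$ ($v{\left(d,Q \right)} = \left(-7\right) 6 = -42$)
$A{\left(v{\left(1,-2 \right)} \right)} 1230 = \left(-33\right) 1230 = -40590$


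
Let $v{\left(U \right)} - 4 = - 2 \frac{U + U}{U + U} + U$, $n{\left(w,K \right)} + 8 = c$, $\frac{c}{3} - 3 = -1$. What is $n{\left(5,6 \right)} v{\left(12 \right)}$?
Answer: $-28$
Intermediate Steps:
$c = 6$ ($c = 9 + 3 \left(-1\right) = 9 - 3 = 6$)
$n{\left(w,K \right)} = -2$ ($n{\left(w,K \right)} = -8 + 6 = -2$)
$v{\left(U \right)} = 2 + U$ ($v{\left(U \right)} = 4 + \left(- 2 \frac{U + U}{U + U} + U\right) = 4 + \left(- 2 \frac{2 U}{2 U} + U\right) = 4 - \left(- U + 2 \cdot 2 U \frac{1}{2 U}\right) = 4 + \left(\left(-2\right) 1 + U\right) = 4 + \left(-2 + U\right) = 2 + U$)
$n{\left(5,6 \right)} v{\left(12 \right)} = - 2 \left(2 + 12\right) = \left(-2\right) 14 = -28$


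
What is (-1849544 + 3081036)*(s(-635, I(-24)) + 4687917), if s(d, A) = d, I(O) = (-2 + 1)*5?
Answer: 5772350284744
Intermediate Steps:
I(O) = -5 (I(O) = -1*5 = -5)
(-1849544 + 3081036)*(s(-635, I(-24)) + 4687917) = (-1849544 + 3081036)*(-635 + 4687917) = 1231492*4687282 = 5772350284744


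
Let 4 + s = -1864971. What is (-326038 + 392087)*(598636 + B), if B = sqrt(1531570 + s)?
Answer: 39539309164 + 198147*I*sqrt(37045) ≈ 3.9539e+10 + 3.8138e+7*I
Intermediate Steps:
s = -1864975 (s = -4 - 1864971 = -1864975)
B = 3*I*sqrt(37045) (B = sqrt(1531570 - 1864975) = sqrt(-333405) = 3*I*sqrt(37045) ≈ 577.41*I)
(-326038 + 392087)*(598636 + B) = (-326038 + 392087)*(598636 + 3*I*sqrt(37045)) = 66049*(598636 + 3*I*sqrt(37045)) = 39539309164 + 198147*I*sqrt(37045)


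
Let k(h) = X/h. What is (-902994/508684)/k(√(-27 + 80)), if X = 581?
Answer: -451497*√53/147772702 ≈ -0.022243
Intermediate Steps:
k(h) = 581/h
(-902994/508684)/k(√(-27 + 80)) = (-902994/508684)/((581/(√(-27 + 80)))) = (-902994*1/508684)/((581/(√53))) = -451497*√53/581/254342 = -451497*√53/147772702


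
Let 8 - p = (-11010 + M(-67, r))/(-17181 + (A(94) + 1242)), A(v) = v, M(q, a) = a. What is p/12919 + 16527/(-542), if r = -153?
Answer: -3383039945911/110948242810 ≈ -30.492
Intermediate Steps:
p = 115597/15845 (p = 8 - (-11010 - 153)/(-17181 + (94 + 1242)) = 8 - (-11163)/(-17181 + 1336) = 8 - (-11163)/(-15845) = 8 - (-11163)*(-1)/15845 = 8 - 1*11163/15845 = 8 - 11163/15845 = 115597/15845 ≈ 7.2955)
p/12919 + 16527/(-542) = (115597/15845)/12919 + 16527/(-542) = (115597/15845)*(1/12919) + 16527*(-1/542) = 115597/204701555 - 16527/542 = -3383039945911/110948242810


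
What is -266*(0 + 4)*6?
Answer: -6384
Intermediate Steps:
-266*(0 + 4)*6 = -266*4*6 = -266*24 = -38*168 = -6384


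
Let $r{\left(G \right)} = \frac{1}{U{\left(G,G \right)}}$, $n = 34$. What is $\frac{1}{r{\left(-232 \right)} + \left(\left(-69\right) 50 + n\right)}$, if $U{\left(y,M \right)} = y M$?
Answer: $- \frac{53824}{183862783} \approx -0.00029274$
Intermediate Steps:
$U{\left(y,M \right)} = M y$
$r{\left(G \right)} = \frac{1}{G^{2}}$ ($r{\left(G \right)} = \frac{1}{G G} = \frac{1}{G^{2}}$)
$\frac{1}{r{\left(-232 \right)} + \left(\left(-69\right) 50 + n\right)} = \frac{1}{\frac{1}{53824} + \left(\left(-69\right) 50 + 34\right)} = \frac{1}{\frac{1}{53824} + \left(-3450 + 34\right)} = \frac{1}{\frac{1}{53824} - 3416} = \frac{1}{- \frac{183862783}{53824}} = - \frac{53824}{183862783}$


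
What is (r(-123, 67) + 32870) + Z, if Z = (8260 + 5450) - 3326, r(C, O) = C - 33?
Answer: 43098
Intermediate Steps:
r(C, O) = -33 + C
Z = 10384 (Z = 13710 - 3326 = 10384)
(r(-123, 67) + 32870) + Z = ((-33 - 123) + 32870) + 10384 = (-156 + 32870) + 10384 = 32714 + 10384 = 43098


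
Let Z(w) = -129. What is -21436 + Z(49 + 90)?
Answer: -21565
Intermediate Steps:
-21436 + Z(49 + 90) = -21436 - 129 = -21565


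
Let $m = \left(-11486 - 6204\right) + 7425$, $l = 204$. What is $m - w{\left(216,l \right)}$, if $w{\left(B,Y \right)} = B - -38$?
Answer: $-10519$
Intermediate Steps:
$w{\left(B,Y \right)} = 38 + B$ ($w{\left(B,Y \right)} = B + 38 = 38 + B$)
$m = -10265$ ($m = -17690 + 7425 = -10265$)
$m - w{\left(216,l \right)} = -10265 - \left(38 + 216\right) = -10265 - 254 = -10519$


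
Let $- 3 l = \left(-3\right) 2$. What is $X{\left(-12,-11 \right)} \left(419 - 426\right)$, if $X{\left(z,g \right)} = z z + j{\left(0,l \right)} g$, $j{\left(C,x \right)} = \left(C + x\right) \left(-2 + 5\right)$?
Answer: $-546$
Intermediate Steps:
$l = 2$ ($l = - \frac{\left(-3\right) 2}{3} = \left(- \frac{1}{3}\right) \left(-6\right) = 2$)
$j{\left(C,x \right)} = 3 C + 3 x$ ($j{\left(C,x \right)} = \left(C + x\right) 3 = 3 C + 3 x$)
$X{\left(z,g \right)} = z^{2} + 6 g$ ($X{\left(z,g \right)} = z z + \left(3 \cdot 0 + 3 \cdot 2\right) g = z^{2} + \left(0 + 6\right) g = z^{2} + 6 g$)
$X{\left(-12,-11 \right)} \left(419 - 426\right) = \left(\left(-12\right)^{2} + 6 \left(-11\right)\right) \left(419 - 426\right) = \left(144 - 66\right) \left(-7\right) = 78 \left(-7\right) = -546$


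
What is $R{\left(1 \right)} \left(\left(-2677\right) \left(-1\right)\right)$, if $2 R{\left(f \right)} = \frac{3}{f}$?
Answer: $\frac{8031}{2} \approx 4015.5$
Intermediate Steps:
$R{\left(f \right)} = \frac{3}{2 f}$ ($R{\left(f \right)} = \frac{3 \frac{1}{f}}{2} = \frac{3}{2 f}$)
$R{\left(1 \right)} \left(\left(-2677\right) \left(-1\right)\right) = \frac{3}{2 \cdot 1} \left(\left(-2677\right) \left(-1\right)\right) = \frac{3}{2} \cdot 1 \cdot 2677 = \frac{3}{2} \cdot 2677 = \frac{8031}{2}$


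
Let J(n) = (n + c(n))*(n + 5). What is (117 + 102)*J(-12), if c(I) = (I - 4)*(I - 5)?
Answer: -398580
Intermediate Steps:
c(I) = (-5 + I)*(-4 + I) (c(I) = (-4 + I)*(-5 + I) = (-5 + I)*(-4 + I))
J(n) = (5 + n)*(20 + n² - 8*n) (J(n) = (n + (20 + n² - 9*n))*(n + 5) = (20 + n² - 8*n)*(5 + n) = (5 + n)*(20 + n² - 8*n))
(117 + 102)*J(-12) = (117 + 102)*(100 + (-12)³ - 20*(-12) - 3*(-12)²) = 219*(100 - 1728 + 240 - 3*144) = 219*(100 - 1728 + 240 - 432) = 219*(-1820) = -398580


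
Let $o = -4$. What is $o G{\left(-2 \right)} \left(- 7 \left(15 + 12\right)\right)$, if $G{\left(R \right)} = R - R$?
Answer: $0$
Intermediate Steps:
$G{\left(R \right)} = 0$
$o G{\left(-2 \right)} \left(- 7 \left(15 + 12\right)\right) = \left(-4\right) 0 \left(- 7 \left(15 + 12\right)\right) = 0 \left(\left(-7\right) 27\right) = 0 \left(-189\right) = 0$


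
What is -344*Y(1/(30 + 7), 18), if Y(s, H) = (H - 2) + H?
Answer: -11696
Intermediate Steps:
Y(s, H) = -2 + 2*H (Y(s, H) = (-2 + H) + H = -2 + 2*H)
-344*Y(1/(30 + 7), 18) = -344*(-2 + 2*18) = -344*(-2 + 36) = -344*34 = -11696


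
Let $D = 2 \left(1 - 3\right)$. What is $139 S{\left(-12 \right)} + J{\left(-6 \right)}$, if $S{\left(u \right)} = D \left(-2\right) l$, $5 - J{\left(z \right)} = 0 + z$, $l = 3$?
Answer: $3347$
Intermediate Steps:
$D = -4$ ($D = 2 \left(-2\right) = -4$)
$J{\left(z \right)} = 5 - z$ ($J{\left(z \right)} = 5 - \left(0 + z\right) = 5 - z$)
$S{\left(u \right)} = 24$ ($S{\left(u \right)} = \left(-4\right) \left(-2\right) 3 = 8 \cdot 3 = 24$)
$139 S{\left(-12 \right)} + J{\left(-6 \right)} = 139 \cdot 24 + \left(5 - -6\right) = 3336 + \left(5 + 6\right) = 3336 + 11 = 3347$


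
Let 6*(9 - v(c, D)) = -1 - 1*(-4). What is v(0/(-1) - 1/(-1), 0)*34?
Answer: 289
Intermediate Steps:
v(c, D) = 17/2 (v(c, D) = 9 - (-1 - 1*(-4))/6 = 9 - (-1 + 4)/6 = 9 - 1/6*3 = 9 - 1/2 = 17/2)
v(0/(-1) - 1/(-1), 0)*34 = (17/2)*34 = 289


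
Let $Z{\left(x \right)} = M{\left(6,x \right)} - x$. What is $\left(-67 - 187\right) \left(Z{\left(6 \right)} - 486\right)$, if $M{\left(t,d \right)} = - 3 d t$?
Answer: $152400$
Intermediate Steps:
$M{\left(t,d \right)} = - 3 d t$
$Z{\left(x \right)} = - 19 x$ ($Z{\left(x \right)} = \left(-3\right) x 6 - x = - 18 x - x = - 19 x$)
$\left(-67 - 187\right) \left(Z{\left(6 \right)} - 486\right) = \left(-67 - 187\right) \left(\left(-19\right) 6 - 486\right) = - 254 \left(-114 - 486\right) = \left(-254\right) \left(-600\right) = 152400$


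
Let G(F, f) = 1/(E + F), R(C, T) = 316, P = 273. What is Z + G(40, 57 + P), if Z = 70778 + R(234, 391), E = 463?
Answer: 35760283/503 ≈ 71094.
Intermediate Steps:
G(F, f) = 1/(463 + F)
Z = 71094 (Z = 70778 + 316 = 71094)
Z + G(40, 57 + P) = 71094 + 1/(463 + 40) = 71094 + 1/503 = 35760283/503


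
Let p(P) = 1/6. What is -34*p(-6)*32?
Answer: -544/3 ≈ -181.33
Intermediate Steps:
p(P) = 1/6
-34*p(-6)*32 = -34*1/6*32 = -17/3*32 = -544/3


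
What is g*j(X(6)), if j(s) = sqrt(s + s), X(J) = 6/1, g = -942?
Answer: -1884*sqrt(3) ≈ -3263.2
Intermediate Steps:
X(J) = 6 (X(J) = 6*1 = 6)
j(s) = sqrt(2)*sqrt(s) (j(s) = sqrt(2*s) = sqrt(2)*sqrt(s))
g*j(X(6)) = -942*sqrt(2)*sqrt(6) = -1884*sqrt(3)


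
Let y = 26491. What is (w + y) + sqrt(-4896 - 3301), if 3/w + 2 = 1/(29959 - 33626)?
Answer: 64766828/2445 + I*sqrt(8197) ≈ 26490.0 + 90.537*I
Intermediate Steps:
w = -3667/2445 (w = 3/(-2 + 1/(29959 - 33626)) = 3/(-2 + 1/(-3667)) = 3/(-2 - 1/3667) = 3/(-7335/3667) = 3*(-3667/7335) = -3667/2445 ≈ -1.4998)
(w + y) + sqrt(-4896 - 3301) = (-3667/2445 + 26491) + sqrt(-4896 - 3301) = 64766828/2445 + sqrt(-8197) = 64766828/2445 + I*sqrt(8197)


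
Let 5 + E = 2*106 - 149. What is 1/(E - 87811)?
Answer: -1/87753 ≈ -1.1396e-5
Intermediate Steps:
E = 58 (E = -5 + (2*106 - 149) = -5 + (212 - 149) = -5 + 63 = 58)
1/(E - 87811) = 1/(58 - 87811) = 1/(-87753) = -1/87753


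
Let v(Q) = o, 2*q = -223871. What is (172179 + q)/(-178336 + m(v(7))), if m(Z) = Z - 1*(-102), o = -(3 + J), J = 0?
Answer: -120487/356474 ≈ -0.33800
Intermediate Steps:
q = -223871/2 (q = (½)*(-223871) = -223871/2 ≈ -1.1194e+5)
o = -3 (o = -(3 + 0) = -1*3 = -3)
v(Q) = -3
m(Z) = 102 + Z (m(Z) = Z + 102 = 102 + Z)
(172179 + q)/(-178336 + m(v(7))) = (172179 - 223871/2)/(-178336 + (102 - 3)) = 120487/(2*(-178336 + 99)) = (120487/2)/(-178237) = (120487/2)*(-1/178237) = -120487/356474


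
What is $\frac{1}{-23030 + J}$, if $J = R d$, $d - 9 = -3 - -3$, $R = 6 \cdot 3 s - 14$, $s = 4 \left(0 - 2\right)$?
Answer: $- \frac{1}{24452} \approx -4.0896 \cdot 10^{-5}$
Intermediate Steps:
$s = -8$ ($s = 4 \left(-2\right) = -8$)
$R = -158$ ($R = 6 \cdot 3 \left(-8\right) - 14 = 18 \left(-8\right) - 14 = -144 - 14 = -158$)
$d = 9$ ($d = 9 - 0 = 9 + \left(-3 + 3\right) = 9 + 0 = 9$)
$J = -1422$ ($J = \left(-158\right) 9 = -1422$)
$\frac{1}{-23030 + J} = \frac{1}{-23030 - 1422} = \frac{1}{-24452} = - \frac{1}{24452}$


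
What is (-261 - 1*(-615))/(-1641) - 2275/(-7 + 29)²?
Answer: -1301537/264748 ≈ -4.9161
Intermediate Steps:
(-261 - 1*(-615))/(-1641) - 2275/(-7 + 29)² = (-261 + 615)*(-1/1641) - 2275/(22²) = 354*(-1/1641) - 2275/484 = -118/547 - 2275*1/484 = -118/547 - 2275/484 = -1301537/264748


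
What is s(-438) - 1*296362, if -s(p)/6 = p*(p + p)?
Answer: -2598490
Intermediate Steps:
s(p) = -12*p² (s(p) = -6*p*(p + p) = -6*p*2*p = -12*p²)
s(-438) - 1*296362 = -12*(-438)² - 1*296362 = -12*191844 - 296362 = -2302128 - 296362 = -2598490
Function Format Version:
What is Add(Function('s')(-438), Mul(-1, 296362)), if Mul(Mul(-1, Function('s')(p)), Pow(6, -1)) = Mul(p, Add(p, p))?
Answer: -2598490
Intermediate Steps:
Function('s')(p) = Mul(-12, Pow(p, 2)) (Function('s')(p) = Mul(-6, Mul(p, Add(p, p))) = Mul(-6, Mul(p, Mul(2, p))) = Mul(-6, Mul(2, Pow(p, 2))) = Mul(-12, Pow(p, 2)))
Add(Function('s')(-438), Mul(-1, 296362)) = Add(Mul(-12, Pow(-438, 2)), Mul(-1, 296362)) = Add(Mul(-12, 191844), -296362) = Add(-2302128, -296362) = -2598490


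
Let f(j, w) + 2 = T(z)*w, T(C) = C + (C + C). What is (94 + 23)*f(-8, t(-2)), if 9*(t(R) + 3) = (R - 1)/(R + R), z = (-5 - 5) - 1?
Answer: 44109/4 ≈ 11027.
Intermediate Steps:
z = -11 (z = -10 - 1 = -11)
T(C) = 3*C (T(C) = C + 2*C = 3*C)
t(R) = -3 + (-1 + R)/(18*R) (t(R) = -3 + ((R - 1)/(R + R))/9 = -3 + ((-1 + R)/((2*R)))/9 = -3 + ((-1 + R)*(1/(2*R)))/9 = -3 + ((-1 + R)/(2*R))/9 = -3 + (-1 + R)/(18*R))
f(j, w) = -2 - 33*w (f(j, w) = -2 + (3*(-11))*w = -2 - 33*w)
(94 + 23)*f(-8, t(-2)) = (94 + 23)*(-2 - 11*(-1 - 53*(-2))/(6*(-2))) = 117*(-2 - 11*(-1)*(-1 + 106)/(6*2)) = 117*(-2 - 11*(-1)*105/(6*2)) = 117*(-2 - 33*(-35/12)) = 117*(-2 + 385/4) = 117*(377/4) = 44109/4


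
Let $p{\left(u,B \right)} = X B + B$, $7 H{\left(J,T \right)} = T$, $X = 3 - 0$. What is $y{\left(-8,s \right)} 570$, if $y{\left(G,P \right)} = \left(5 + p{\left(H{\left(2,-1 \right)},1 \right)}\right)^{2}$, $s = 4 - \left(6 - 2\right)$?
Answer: $46170$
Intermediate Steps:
$X = 3$ ($X = 3 + 0 = 3$)
$H{\left(J,T \right)} = \frac{T}{7}$
$s = 0$ ($s = 4 - \left(6 - 2\right) = 4 - 4 = 0$)
$p{\left(u,B \right)} = 4 B$ ($p{\left(u,B \right)} = 3 B + B = 4 B$)
$y{\left(G,P \right)} = 81$ ($y{\left(G,P \right)} = \left(5 + 4 \cdot 1\right)^{2} = \left(5 + 4\right)^{2} = 9^{2} = 81$)
$y{\left(-8,s \right)} 570 = 81 \cdot 570 = 46170$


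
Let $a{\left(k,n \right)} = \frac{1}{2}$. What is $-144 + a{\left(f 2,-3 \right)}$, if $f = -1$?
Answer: $- \frac{287}{2} \approx -143.5$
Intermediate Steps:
$a{\left(k,n \right)} = \frac{1}{2}$
$-144 + a{\left(f 2,-3 \right)} = -144 + \frac{1}{2} = - \frac{287}{2}$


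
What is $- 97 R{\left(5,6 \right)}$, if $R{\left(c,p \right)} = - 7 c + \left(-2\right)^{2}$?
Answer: $3007$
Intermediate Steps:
$R{\left(c,p \right)} = 4 - 7 c$ ($R{\left(c,p \right)} = - 7 c + 4 = 4 - 7 c$)
$- 97 R{\left(5,6 \right)} = - 97 \left(4 - 35\right) = \left(-97\right) \left(-31\right) = 3007$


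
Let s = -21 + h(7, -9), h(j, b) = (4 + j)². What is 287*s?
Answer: 28700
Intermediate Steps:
s = 100 (s = -21 + (4 + 7)² = -21 + 11² = -21 + 121 = 100)
287*s = 287*100 = 28700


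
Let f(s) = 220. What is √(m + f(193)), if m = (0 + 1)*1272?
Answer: 2*√373 ≈ 38.626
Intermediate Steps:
m = 1272 (m = 1*1272 = 1272)
√(m + f(193)) = √(1272 + 220) = √1492 = 2*√373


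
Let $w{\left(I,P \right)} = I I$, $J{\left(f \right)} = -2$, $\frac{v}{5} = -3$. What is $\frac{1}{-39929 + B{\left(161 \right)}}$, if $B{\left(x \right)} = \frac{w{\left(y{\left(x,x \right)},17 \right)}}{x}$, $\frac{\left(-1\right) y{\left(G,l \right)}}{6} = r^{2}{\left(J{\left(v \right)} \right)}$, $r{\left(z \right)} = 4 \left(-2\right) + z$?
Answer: $- \frac{161}{6068569} \approx -2.653 \cdot 10^{-5}$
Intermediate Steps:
$v = -15$ ($v = 5 \left(-3\right) = -15$)
$r{\left(z \right)} = -8 + z$
$y{\left(G,l \right)} = -600$ ($y{\left(G,l \right)} = - 6 \left(-8 - 2\right)^{2} = - 6 \left(-10\right)^{2} = \left(-6\right) 100 = -600$)
$w{\left(I,P \right)} = I^{2}$
$B{\left(x \right)} = \frac{360000}{x}$ ($B{\left(x \right)} = \frac{\left(-600\right)^{2}}{x} = \frac{360000}{x}$)
$\frac{1}{-39929 + B{\left(161 \right)}} = \frac{1}{-39929 + \frac{360000}{161}} = \frac{1}{- \frac{6068569}{161}} = - \frac{161}{6068569}$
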